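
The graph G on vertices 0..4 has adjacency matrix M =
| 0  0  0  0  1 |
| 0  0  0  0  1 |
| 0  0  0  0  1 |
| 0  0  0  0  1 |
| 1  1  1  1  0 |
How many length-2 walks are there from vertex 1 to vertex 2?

The number of length-2 walks from vertex 1 to vertex 2 is entry (1,2) of M², where M is the adjacency matrix.
M² = [[1, 1, 1, 1, 0], [1, 1, 1, 1, 0], [1, 1, 1, 1, 0], [1, 1, 1, 1, 0], [0, 0, 0, 0, 4]]

1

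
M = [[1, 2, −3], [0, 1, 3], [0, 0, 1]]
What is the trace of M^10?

M = I + N where N = [[0, 2, −3], [0, 0, 3], [0, 0, 0]] is strictly upper-triangular, so N^3 = 0.
(I + N)^10 = I + 10·N + 45·N^2 = [[1, 20, 240], [0, 1, 30], [0, 0, 1]].

3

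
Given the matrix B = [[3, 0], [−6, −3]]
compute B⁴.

[[81, 0], [0, 81]]

tr B = 0 and det B = −9, so the characteristic polynomial is λ² − (0)λ + (−9) with roots −3 and 3.
Eigenvectors give P = [[0, −1], [−1, 1]] with P⁻¹ = [[−1, −1], [−1, 0]], and B = P·diag(−3, 3)·P⁻¹.
Then B⁴ = P·diag(81, 81)·P⁻¹ = [[0, −81], [−81, 81]] · [[−1, −1], [−1, 0]] = [[81, 0], [0, 81]].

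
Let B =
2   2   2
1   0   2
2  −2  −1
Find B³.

B² = [[10, 0, 6], [6, −2, 0], [0, 6, 1]]
B³ = [[32, 8, 14], [10, 12, 8], [8, −2, 11]]

[[32, 8, 14], [10, 12, 8], [8, −2, 11]]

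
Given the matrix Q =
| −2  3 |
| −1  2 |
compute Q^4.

Q² = I (check: tr Q = 0 and det Q = −1), so Q^4 = I since 4 is even.

[[1, 0], [0, 1]]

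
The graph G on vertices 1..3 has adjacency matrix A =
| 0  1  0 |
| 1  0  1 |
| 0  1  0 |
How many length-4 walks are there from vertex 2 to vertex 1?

0

The number of length-4 walks from vertex 2 to vertex 1 is entry (2,1) of A⁴, where A is the adjacency matrix.
A² = [[1, 0, 1], [0, 2, 0], [1, 0, 1]]
A³ = [[0, 2, 0], [2, 0, 2], [0, 2, 0]]
A⁴ = [[2, 0, 2], [0, 4, 0], [2, 0, 2]]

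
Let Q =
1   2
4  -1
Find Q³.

[[9, 18], [36, -9]]

Q² = [[9, 0], [0, 9]]
Q³ = [[9, 18], [36, -9]]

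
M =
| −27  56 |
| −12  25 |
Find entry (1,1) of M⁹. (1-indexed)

−137787

tr M = −2 and det M = −3, so the characteristic polynomial is λ² − (−2)λ + (−3) with roots −3 and 1.
Eigenvectors give P = [[7, −2], [3, −1]] with P⁻¹ = [[1, −2], [3, −7]], and M = P·diag(−3, 1)·P⁻¹.
Then M⁹ = P·diag(−19683, 1)·P⁻¹ = [[−137781, −2], [−59049, −1]] · [[1, −2], [3, −7]] = [[−137787, 275576], [−59052, 118105]].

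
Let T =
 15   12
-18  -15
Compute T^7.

tr T = 0 and det T = -9, so the characteristic polynomial is λ² − (0)λ + (-9) with roots 3 and -3.
Eigenvectors give P = [[1, -2], [-1, 3]] with P⁻¹ = [[3, 2], [1, 1]], and T = P·diag(3, -3)·P⁻¹.
Then T^7 = P·diag(2187, -2187)·P⁻¹ = [[2187, 4374], [-2187, -6561]] · [[3, 2], [1, 1]] = [[10935, 8748], [-13122, -10935]].

[[10935, 8748], [-13122, -10935]]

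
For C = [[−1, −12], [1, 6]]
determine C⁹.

[[−57001, −230052], [19171, 77196]]

tr C = 5 and det C = 6, so the characteristic polynomial is λ² − (5)λ + (6) with roots 3 and 2.
Eigenvectors give P = [[−3, 4], [1, −1]] with P⁻¹ = [[1, 4], [1, 3]], and C = P·diag(3, 2)·P⁻¹.
Then C⁹ = P·diag(19683, 512)·P⁻¹ = [[−59049, 2048], [19683, −512]] · [[1, 4], [1, 3]] = [[−57001, −230052], [19171, 77196]].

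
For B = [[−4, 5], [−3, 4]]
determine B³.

[[−4, 5], [−3, 4]]

B² = I (check: tr B = 0 and det B = −1), so B³ = B since 3 is odd.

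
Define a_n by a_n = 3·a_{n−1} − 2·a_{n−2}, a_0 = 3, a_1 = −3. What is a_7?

With companion matrix B = [[3, −2], [1, 0]], [a_n, a_{n−1}]ᵀ = B·[a_{n−1}, a_{n−2}]ᵀ, so [a_7, a_6]ᵀ = B⁶·[a_1, a_0]ᵀ.
B⁶ = [[127, −126], [63, −62]], giving [a_7, a_6]ᵀ = [[−759], [−375]].

−759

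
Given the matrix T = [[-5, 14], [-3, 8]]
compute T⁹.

tr T = 3 and det T = 2, so the characteristic polynomial is λ² − (3)λ + (2) with roots 2 and 1.
Eigenvectors give P = [[2, 7], [1, 3]] with P⁻¹ = [[-3, 7], [1, -2]], and T = P·diag(2, 1)·P⁻¹.
Then T⁹ = P·diag(512, 1)·P⁻¹ = [[1024, 7], [512, 3]] · [[-3, 7], [1, -2]] = [[-3065, 7154], [-1533, 3578]].

[[-3065, 7154], [-1533, 3578]]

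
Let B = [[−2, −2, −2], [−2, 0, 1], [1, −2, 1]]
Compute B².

[[6, 8, 0], [5, 2, 5], [3, −4, −3]]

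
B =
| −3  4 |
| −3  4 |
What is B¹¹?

B² = B (a projection; rank 1, trace 1), so B¹¹ = B.

[[−3, 4], [−3, 4]]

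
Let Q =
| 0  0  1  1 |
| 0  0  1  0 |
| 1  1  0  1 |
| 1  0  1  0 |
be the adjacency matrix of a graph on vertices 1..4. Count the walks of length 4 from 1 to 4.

6

The number of length-4 walks from vertex 1 to vertex 4 is entry (1,4) of Q⁴, where Q is the adjacency matrix.
Q² = [[2, 1, 1, 1], [1, 1, 0, 1], [1, 0, 3, 1], [1, 1, 1, 2]]
Q³ = [[2, 1, 4, 3], [1, 0, 3, 1], [4, 3, 2, 4], [3, 1, 4, 2]]
Q⁴ = [[7, 4, 6, 6], [4, 3, 2, 4], [6, 2, 11, 6], [6, 4, 6, 7]]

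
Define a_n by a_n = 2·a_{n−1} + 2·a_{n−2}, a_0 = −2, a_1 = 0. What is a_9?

−3584

With companion matrix M = [[2, 2], [1, 0]], [a_n, a_{n−1}]ᵀ = M·[a_{n−1}, a_{n−2}]ᵀ, so [a_9, a_8]ᵀ = M^8·[a_1, a_0]ᵀ.
M^8 = [[2448, 1792], [896, 656]], giving [a_9, a_8]ᵀ = [[−3584], [−1312]].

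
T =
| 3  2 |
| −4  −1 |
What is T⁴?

[[−31, −24], [48, 17]]

T² = [[1, 4], [−8, −7]]
T³ = [[−13, −2], [4, −9]]
T⁴ = [[−31, −24], [48, 17]]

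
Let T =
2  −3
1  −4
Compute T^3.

T^2 = [[1, 6], [−2, 13]]
T^3 = [[8, −27], [9, −46]]

[[8, −27], [9, −46]]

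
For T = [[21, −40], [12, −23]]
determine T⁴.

[[−399, 800], [−240, 481]]

tr T = −2 and det T = −3, so the characteristic polynomial is λ² − (−2)λ + (−3) with roots −3 and 1.
Eigenvectors give P = [[−5, 2], [−3, 1]] with P⁻¹ = [[1, −2], [3, −5]], and T = P·diag(−3, 1)·P⁻¹.
Then T⁴ = P·diag(81, 1)·P⁻¹ = [[−405, 2], [−243, 1]] · [[1, −2], [3, −5]] = [[−399, 800], [−240, 481]].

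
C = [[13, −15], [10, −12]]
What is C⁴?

[[211, −195], [130, −114]]

tr C = 1 and det C = −6, so the characteristic polynomial is λ² − (1)λ + (−6) with roots 3 and −2.
Eigenvectors give P = [[3, 1], [2, 1]] with P⁻¹ = [[1, −1], [−2, 3]], and C = P·diag(3, −2)·P⁻¹.
Then C⁴ = P·diag(81, 16)·P⁻¹ = [[243, 16], [162, 16]] · [[1, −1], [−2, 3]] = [[211, −195], [130, −114]].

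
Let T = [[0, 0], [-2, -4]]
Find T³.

T² = [[0, 0], [8, 16]]
T³ = [[0, 0], [-32, -64]]

[[0, 0], [-32, -64]]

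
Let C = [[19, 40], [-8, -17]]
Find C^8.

tr C = 2 and det C = -3, so the characteristic polynomial is λ² − (2)λ + (-3) with roots 3 and -1.
Eigenvectors give P = [[-5, -2], [2, 1]] with P⁻¹ = [[-1, -2], [2, 5]], and C = P·diag(3, -1)·P⁻¹.
Then C^8 = P·diag(6561, 1)·P⁻¹ = [[-32805, -2], [13122, 1]] · [[-1, -2], [2, 5]] = [[32801, 65600], [-13120, -26239]].

[[32801, 65600], [-13120, -26239]]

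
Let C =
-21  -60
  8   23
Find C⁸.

tr C = 2 and det C = -3, so the characteristic polynomial is λ² − (2)λ + (-3) with roots -1 and 3.
Eigenvectors give P = [[-3, -5], [1, 2]] with P⁻¹ = [[-2, -5], [1, 3]], and C = P·diag(-1, 3)·P⁻¹.
Then C⁸ = P·diag(1, 6561)·P⁻¹ = [[-3, -32805], [1, 13122]] · [[-2, -5], [1, 3]] = [[-32799, -98400], [13120, 39361]].

[[-32799, -98400], [13120, 39361]]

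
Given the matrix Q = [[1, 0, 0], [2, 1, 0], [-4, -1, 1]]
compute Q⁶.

[[1, 0, 0], [12, 1, 0], [-54, -6, 1]]

Q = I + N where N = [[0, 0, 0], [2, 0, 0], [-4, -1, 0]] is strictly lower-triangular, so N³ = 0.
(I + N)⁶ = I + 6·N + 15·N² = [[1, 0, 0], [12, 1, 0], [-54, -6, 1]].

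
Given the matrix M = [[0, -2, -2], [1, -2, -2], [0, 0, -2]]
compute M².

[[-2, 4, 8], [-2, 2, 6], [0, 0, 4]]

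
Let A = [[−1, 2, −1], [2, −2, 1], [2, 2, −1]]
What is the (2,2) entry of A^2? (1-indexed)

10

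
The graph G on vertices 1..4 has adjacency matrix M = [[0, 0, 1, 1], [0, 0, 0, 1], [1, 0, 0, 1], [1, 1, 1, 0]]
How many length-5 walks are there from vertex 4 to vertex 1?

The number of length-5 walks from vertex 4 to vertex 1 is entry (4,1) of M⁵, where M is the adjacency matrix.
M² = [[2, 1, 1, 1], [1, 1, 1, 0], [1, 1, 2, 1], [1, 0, 1, 3]]
M³ = [[2, 1, 3, 4], [1, 0, 1, 3], [3, 1, 2, 4], [4, 3, 4, 2]]
M⁴ = [[7, 4, 6, 6], [4, 3, 4, 2], [6, 4, 7, 6], [6, 2, 6, 11]]
M⁵ = [[12, 6, 13, 17], [6, 2, 6, 11], [13, 6, 12, 17], [17, 11, 17, 14]]

17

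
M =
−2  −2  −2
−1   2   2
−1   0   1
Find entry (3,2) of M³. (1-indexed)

2

M² = [[8, 0, −2], [−2, 6, 8], [1, 2, 3]]
M³ = [[−14, −16, −18], [−10, 16, 24], [−7, 2, 5]]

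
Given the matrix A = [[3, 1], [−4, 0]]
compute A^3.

A^2 = [[5, 3], [−12, −4]]
A^3 = [[3, 5], [−20, −12]]

[[3, 5], [−20, −12]]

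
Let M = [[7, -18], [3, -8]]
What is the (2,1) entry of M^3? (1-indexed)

9

tr M = -1 and det M = -2, so the characteristic polynomial is λ² − (-1)λ + (-2) with roots -2 and 1.
Eigenvectors give P = [[2, 3], [1, 1]] with P⁻¹ = [[-1, 3], [1, -2]], and M = P·diag(-2, 1)·P⁻¹.
Then M^3 = P·diag(-8, 1)·P⁻¹ = [[-16, 3], [-8, 1]] · [[-1, 3], [1, -2]] = [[19, -54], [9, -26]].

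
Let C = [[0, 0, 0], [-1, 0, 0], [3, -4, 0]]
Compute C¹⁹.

C is strictly triangular, hence nilpotent: C³ = 0, so C¹⁹ = 0.

[[0, 0, 0], [0, 0, 0], [0, 0, 0]]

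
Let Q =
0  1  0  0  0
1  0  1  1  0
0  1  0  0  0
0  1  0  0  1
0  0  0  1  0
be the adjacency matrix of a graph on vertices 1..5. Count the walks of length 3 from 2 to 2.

0

The number of length-3 walks from vertex 2 to vertex 2 is entry (2,2) of Q³, where Q is the adjacency matrix.
Q² = [[1, 0, 1, 1, 0], [0, 3, 0, 0, 1], [1, 0, 1, 1, 0], [1, 0, 1, 2, 0], [0, 1, 0, 0, 1]]
Q³ = [[0, 3, 0, 0, 1], [3, 0, 3, 4, 0], [0, 3, 0, 0, 1], [0, 4, 0, 0, 2], [1, 0, 1, 2, 0]]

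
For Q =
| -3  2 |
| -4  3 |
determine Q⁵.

Q² = I (check: tr Q = 0 and det Q = -1), so Q⁵ = Q since 5 is odd.

[[-3, 2], [-4, 3]]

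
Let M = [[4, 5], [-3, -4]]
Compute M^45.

[[4, 5], [-3, -4]]

M² = I (check: tr M = 0 and det M = -1), so M^45 = M since 45 is odd.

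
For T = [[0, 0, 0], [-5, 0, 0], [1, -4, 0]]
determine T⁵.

T is strictly triangular, hence nilpotent: T³ = 0, so T⁵ = 0.

[[0, 0, 0], [0, 0, 0], [0, 0, 0]]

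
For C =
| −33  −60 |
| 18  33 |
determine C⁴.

tr C = 0 and det C = −9, so the characteristic polynomial is λ² − (0)λ + (−9) with roots −3 and 3.
Eigenvectors give P = [[−2, −5], [1, 3]] with P⁻¹ = [[−3, −5], [1, 2]], and C = P·diag(−3, 3)·P⁻¹.
Then C⁴ = P·diag(81, 81)·P⁻¹ = [[−162, −405], [81, 243]] · [[−3, −5], [1, 2]] = [[81, 0], [0, 81]].

[[81, 0], [0, 81]]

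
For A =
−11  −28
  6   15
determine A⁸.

[[−39359, −91840], [19680, 45921]]

tr A = 4 and det A = 3, so the characteristic polynomial is λ² − (4)λ + (3) with roots 3 and 1.
Eigenvectors give P = [[2, 7], [−1, −3]] with P⁻¹ = [[−3, −7], [1, 2]], and A = P·diag(3, 1)·P⁻¹.
Then A⁸ = P·diag(6561, 1)·P⁻¹ = [[13122, 7], [−6561, −3]] · [[−3, −7], [1, 2]] = [[−39359, −91840], [19680, 45921]].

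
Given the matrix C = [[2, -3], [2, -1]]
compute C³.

C² = [[-2, -3], [2, -5]]
C³ = [[-10, 9], [-6, -1]]

[[-10, 9], [-6, -1]]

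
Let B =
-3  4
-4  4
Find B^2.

[[-7, 4], [-4, 0]]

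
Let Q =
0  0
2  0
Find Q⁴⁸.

Q is strictly triangular, hence nilpotent: Q² = 0, so Q⁴⁸ = 0.

[[0, 0], [0, 0]]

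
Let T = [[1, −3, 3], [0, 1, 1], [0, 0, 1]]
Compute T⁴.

[[1, −12, −6], [0, 1, 4], [0, 0, 1]]

T = I + N where N = [[0, −3, 3], [0, 0, 1], [0, 0, 0]] is strictly upper-triangular, so N³ = 0.
(I + N)⁴ = I + 4·N + 6·N² = [[1, −12, −6], [0, 1, 4], [0, 0, 1]].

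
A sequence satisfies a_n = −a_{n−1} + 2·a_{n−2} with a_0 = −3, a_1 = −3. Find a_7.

−3

With companion matrix C = [[−1, 2], [1, 0]], [a_n, a_{n−1}]ᵀ = C·[a_{n−1}, a_{n−2}]ᵀ, so [a_7, a_6]ᵀ = C^6·[a_1, a_0]ᵀ.
C^6 = [[43, −42], [−21, 22]], giving [a_7, a_6]ᵀ = [[−3], [−3]].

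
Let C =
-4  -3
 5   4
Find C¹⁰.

C² = I (check: tr C = 0 and det C = -1), so C¹⁰ = I since 10 is even.

[[1, 0], [0, 1]]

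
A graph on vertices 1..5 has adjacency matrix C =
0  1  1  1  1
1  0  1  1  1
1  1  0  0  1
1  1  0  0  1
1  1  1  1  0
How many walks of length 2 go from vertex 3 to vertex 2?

The number of length-2 walks from vertex 3 to vertex 2 is entry (3,2) of C^2, where C is the adjacency matrix.
C^2 = [[4, 3, 2, 2, 3], [3, 4, 2, 2, 3], [2, 2, 3, 3, 2], [2, 2, 3, 3, 2], [3, 3, 2, 2, 4]]

2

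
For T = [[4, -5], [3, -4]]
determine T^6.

T² = I (check: tr T = 0 and det T = -1), so T^6 = I since 6 is even.

[[1, 0], [0, 1]]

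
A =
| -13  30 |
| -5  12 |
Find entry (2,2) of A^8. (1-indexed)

tr A = -1 and det A = -6, so the characteristic polynomial is λ² − (-1)λ + (-6) with roots 2 and -3.
Eigenvectors give P = [[2, 3], [1, 1]] with P⁻¹ = [[-1, 3], [1, -2]], and A = P·diag(2, -3)·P⁻¹.
Then A^8 = P·diag(256, 6561)·P⁻¹ = [[512, 19683], [256, 6561]] · [[-1, 3], [1, -2]] = [[19171, -37830], [6305, -12354]].

-12354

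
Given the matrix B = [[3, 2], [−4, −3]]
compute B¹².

B² = I (check: tr B = 0 and det B = −1), so B¹² = I since 12 is even.

[[1, 0], [0, 1]]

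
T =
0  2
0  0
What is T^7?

T is strictly triangular, hence nilpotent: T^2 = 0, so T^7 = 0.

[[0, 0], [0, 0]]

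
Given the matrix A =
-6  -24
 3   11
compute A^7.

[[-16344, -49416], [6177, 18659]]

tr A = 5 and det A = 6, so the characteristic polynomial is λ² − (5)λ + (6) with roots 2 and 3.
Eigenvectors give P = [[-3, -8], [1, 3]] with P⁻¹ = [[-3, -8], [1, 3]], and A = P·diag(2, 3)·P⁻¹.
Then A^7 = P·diag(128, 2187)·P⁻¹ = [[-384, -17496], [128, 6561]] · [[-3, -8], [1, 3]] = [[-16344, -49416], [6177, 18659]].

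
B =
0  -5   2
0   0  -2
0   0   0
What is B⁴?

[[0, 0, 0], [0, 0, 0], [0, 0, 0]]

B is strictly triangular, hence nilpotent: B³ = 0, so B⁴ = 0.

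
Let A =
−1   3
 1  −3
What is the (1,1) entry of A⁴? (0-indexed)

A² = [[4, −12], [−4, 12]]
A³ = [[−16, 48], [16, −48]]
A⁴ = [[64, −192], [−64, 192]]

192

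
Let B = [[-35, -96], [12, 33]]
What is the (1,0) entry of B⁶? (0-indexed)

tr B = -2 and det B = -3, so the characteristic polynomial is λ² − (-2)λ + (-3) with roots 1 and -3.
Eigenvectors give P = [[-8, 3], [3, -1]] with P⁻¹ = [[1, 3], [3, 8]], and B = P·diag(1, -3)·P⁻¹.
Then B⁶ = P·diag(1, 729)·P⁻¹ = [[-8, 2187], [3, -729]] · [[1, 3], [3, 8]] = [[6553, 17472], [-2184, -5823]].

-2184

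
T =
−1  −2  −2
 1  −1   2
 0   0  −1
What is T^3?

[[5, −2, 10], [1, 5, 8], [0, 0, −1]]

T^2 = [[−1, 4, 0], [−2, −1, −6], [0, 0, 1]]
T^3 = [[5, −2, 10], [1, 5, 8], [0, 0, −1]]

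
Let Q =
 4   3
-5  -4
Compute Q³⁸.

Q² = I (check: tr Q = 0 and det Q = -1), so Q³⁸ = I since 38 is even.

[[1, 0], [0, 1]]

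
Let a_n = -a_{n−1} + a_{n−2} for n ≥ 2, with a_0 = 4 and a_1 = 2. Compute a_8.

With companion matrix Q = [[-1, 1], [1, 0]], [a_n, a_{n−1}]ᵀ = Q·[a_{n−1}, a_{n−2}]ᵀ, so [a_8, a_7]ᵀ = Q⁷·[a_1, a_0]ᵀ.
Q⁷ = [[-21, 13], [13, -8]], giving [a_8, a_7]ᵀ = [[10], [-6]].

10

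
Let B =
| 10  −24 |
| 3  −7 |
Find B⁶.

[[568, −1512], [189, −503]]

tr B = 3 and det B = 2, so the characteristic polynomial is λ² − (3)λ + (2) with roots 1 and 2.
Eigenvectors give P = [[−8, 3], [−3, 1]] with P⁻¹ = [[1, −3], [3, −8]], and B = P·diag(1, 2)·P⁻¹.
Then B⁶ = P·diag(1, 64)·P⁻¹ = [[−8, 192], [−3, 64]] · [[1, −3], [3, −8]] = [[568, −1512], [189, −503]].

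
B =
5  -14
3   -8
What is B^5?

tr B = -3 and det B = 2, so the characteristic polynomial is λ² − (-3)λ + (2) with roots -1 and -2.
Eigenvectors give P = [[7, 2], [3, 1]] with P⁻¹ = [[1, -2], [-3, 7]], and B = P·diag(-1, -2)·P⁻¹.
Then B^5 = P·diag(-1, -32)·P⁻¹ = [[-7, -64], [-3, -32]] · [[1, -2], [-3, 7]] = [[185, -434], [93, -218]].

[[185, -434], [93, -218]]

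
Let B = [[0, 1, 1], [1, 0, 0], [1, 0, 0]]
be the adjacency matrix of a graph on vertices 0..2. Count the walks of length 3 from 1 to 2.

0

The number of length-3 walks from vertex 1 to vertex 2 is entry (1,2) of B³, where B is the adjacency matrix.
B² = [[2, 0, 0], [0, 1, 1], [0, 1, 1]]
B³ = [[0, 2, 2], [2, 0, 0], [2, 0, 0]]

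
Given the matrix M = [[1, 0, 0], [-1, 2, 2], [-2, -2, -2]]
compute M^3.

M^2 = [[1, 0, 0], [-7, 0, 0], [4, 0, 0]]
M^3 = [[1, 0, 0], [-7, 0, 0], [4, 0, 0]]

[[1, 0, 0], [-7, 0, 0], [4, 0, 0]]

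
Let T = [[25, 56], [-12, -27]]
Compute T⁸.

[[-39359, -91840], [19680, 45921]]

tr T = -2 and det T = -3, so the characteristic polynomial is λ² − (-2)λ + (-3) with roots -3 and 1.
Eigenvectors give P = [[-2, 7], [1, -3]] with P⁻¹ = [[3, 7], [1, 2]], and T = P·diag(-3, 1)·P⁻¹.
Then T⁸ = P·diag(6561, 1)·P⁻¹ = [[-13122, 7], [6561, -3]] · [[3, 7], [1, 2]] = [[-39359, -91840], [19680, 45921]].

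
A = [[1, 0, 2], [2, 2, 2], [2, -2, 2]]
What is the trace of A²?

9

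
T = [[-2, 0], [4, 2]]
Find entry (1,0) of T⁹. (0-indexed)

tr T = 0 and det T = -4, so the characteristic polynomial is λ² − (0)λ + (-4) with roots 2 and -2.
Eigenvectors give P = [[0, -1], [1, 1]] with P⁻¹ = [[1, 1], [-1, 0]], and T = P·diag(2, -2)·P⁻¹.
Then T⁹ = P·diag(512, -512)·P⁻¹ = [[0, 512], [512, -512]] · [[1, 1], [-1, 0]] = [[-512, 0], [1024, 512]].

1024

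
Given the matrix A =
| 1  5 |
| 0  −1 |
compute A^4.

[[1, 0], [0, 1]]

A² = I (check: tr A = 0 and det A = −1), so A^4 = I since 4 is even.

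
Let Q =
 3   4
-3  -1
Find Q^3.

[[-33, -20], [15, -13]]

Q^2 = [[-3, 8], [-6, -11]]
Q^3 = [[-33, -20], [15, -13]]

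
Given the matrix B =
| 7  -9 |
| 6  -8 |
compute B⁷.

tr B = -1 and det B = -2, so the characteristic polynomial is λ² − (-1)λ + (-2) with roots -2 and 1.
Eigenvectors give P = [[-1, 3], [-1, 2]] with P⁻¹ = [[2, -3], [1, -1]], and B = P·diag(-2, 1)·P⁻¹.
Then B⁷ = P·diag(-128, 1)·P⁻¹ = [[128, 3], [128, 2]] · [[2, -3], [1, -1]] = [[259, -387], [258, -386]].

[[259, -387], [258, -386]]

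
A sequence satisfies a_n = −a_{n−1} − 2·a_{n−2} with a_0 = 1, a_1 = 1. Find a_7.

With companion matrix T = [[−1, −2], [1, 0]], [a_n, a_{n−1}]ᵀ = T·[a_{n−1}, a_{n−2}]ᵀ, so [a_7, a_6]ᵀ = T⁶·[a_1, a_0]ᵀ.
T⁶ = [[7, 10], [−5, 2]], giving [a_7, a_6]ᵀ = [[17], [−3]].

17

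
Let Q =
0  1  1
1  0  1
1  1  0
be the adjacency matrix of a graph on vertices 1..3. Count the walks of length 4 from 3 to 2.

5

The number of length-4 walks from vertex 3 to vertex 2 is entry (3,2) of Q^4, where Q is the adjacency matrix.
Q^2 = [[2, 1, 1], [1, 2, 1], [1, 1, 2]]
Q^3 = [[2, 3, 3], [3, 2, 3], [3, 3, 2]]
Q^4 = [[6, 5, 5], [5, 6, 5], [5, 5, 6]]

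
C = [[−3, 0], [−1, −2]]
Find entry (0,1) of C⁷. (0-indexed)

0

tr C = −5 and det C = 6, so the characteristic polynomial is λ² − (−5)λ + (6) with roots −2 and −3.
Eigenvectors give P = [[0, 1], [−1, 1]] with P⁻¹ = [[1, −1], [1, 0]], and C = P·diag(−2, −3)·P⁻¹.
Then C⁷ = P·diag(−128, −2187)·P⁻¹ = [[0, −2187], [128, −2187]] · [[1, −1], [1, 0]] = [[−2187, 0], [−2059, −128]].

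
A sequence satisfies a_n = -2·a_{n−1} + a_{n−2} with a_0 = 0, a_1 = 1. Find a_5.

With companion matrix C = [[-2, 1], [1, 0]], [a_n, a_{n−1}]ᵀ = C·[a_{n−1}, a_{n−2}]ᵀ, so [a_5, a_4]ᵀ = C⁴·[a_1, a_0]ᵀ.
C⁴ = [[29, -12], [-12, 5]], giving [a_5, a_4]ᵀ = [[29], [-12]].

29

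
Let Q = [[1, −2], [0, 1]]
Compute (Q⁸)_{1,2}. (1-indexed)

−16

Q = I + N where N = [[0, −2], [0, 0]] is strictly upper-triangular, so N² = 0.
(I + N)⁸ = I + 8·N = [[1, −16], [0, 1]].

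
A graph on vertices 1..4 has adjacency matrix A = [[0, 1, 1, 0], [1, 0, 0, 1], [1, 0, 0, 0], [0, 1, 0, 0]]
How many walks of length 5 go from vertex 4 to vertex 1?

0

The number of length-5 walks from vertex 4 to vertex 1 is entry (4,1) of A^5, where A is the adjacency matrix.
A^2 = [[2, 0, 0, 1], [0, 2, 1, 0], [0, 1, 1, 0], [1, 0, 0, 1]]
A^3 = [[0, 3, 2, 0], [3, 0, 0, 2], [2, 0, 0, 1], [0, 2, 1, 0]]
A^4 = [[5, 0, 0, 3], [0, 5, 3, 0], [0, 3, 2, 0], [3, 0, 0, 2]]
A^5 = [[0, 8, 5, 0], [8, 0, 0, 5], [5, 0, 0, 3], [0, 5, 3, 0]]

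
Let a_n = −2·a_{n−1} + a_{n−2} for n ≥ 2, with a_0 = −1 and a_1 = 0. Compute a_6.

−29

With companion matrix A = [[−2, 1], [1, 0]], [a_n, a_{n−1}]ᵀ = A·[a_{n−1}, a_{n−2}]ᵀ, so [a_6, a_5]ᵀ = A⁵·[a_1, a_0]ᵀ.
A⁵ = [[−70, 29], [29, −12]], giving [a_6, a_5]ᵀ = [[−29], [12]].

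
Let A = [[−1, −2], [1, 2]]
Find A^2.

[[−1, −2], [1, 2]]

A² = A (a projection; rank 1, trace 1), so A^2 = A.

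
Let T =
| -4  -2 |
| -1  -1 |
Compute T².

[[18, 10], [5, 3]]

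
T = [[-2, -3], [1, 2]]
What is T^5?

T² = I (check: tr T = 0 and det T = -1), so T^5 = T since 5 is odd.

[[-2, -3], [1, 2]]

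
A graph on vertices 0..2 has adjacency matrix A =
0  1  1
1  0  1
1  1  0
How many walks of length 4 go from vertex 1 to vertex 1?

6

The number of length-4 walks from vertex 1 to vertex 1 is entry (1,1) of A^4, where A is the adjacency matrix.
A^2 = [[2, 1, 1], [1, 2, 1], [1, 1, 2]]
A^3 = [[2, 3, 3], [3, 2, 3], [3, 3, 2]]
A^4 = [[6, 5, 5], [5, 6, 5], [5, 5, 6]]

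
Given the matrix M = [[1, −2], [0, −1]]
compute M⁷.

[[1, −2], [0, −1]]

M² = I (check: tr M = 0 and det M = −1), so M⁷ = M since 7 is odd.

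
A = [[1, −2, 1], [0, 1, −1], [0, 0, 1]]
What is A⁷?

A = I + N where N = [[0, −2, 1], [0, 0, −1], [0, 0, 0]] is strictly upper-triangular, so N³ = 0.
(I + N)⁷ = I + 7·N + 21·N² = [[1, −14, 49], [0, 1, −7], [0, 0, 1]].

[[1, −14, 49], [0, 1, −7], [0, 0, 1]]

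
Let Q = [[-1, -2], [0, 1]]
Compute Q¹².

[[1, 0], [0, 1]]

Q² = I (check: tr Q = 0 and det Q = -1), so Q¹² = I since 12 is even.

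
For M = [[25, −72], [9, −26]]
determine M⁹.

tr M = −1 and det M = −2, so the characteristic polynomial is λ² − (−1)λ + (−2) with roots −2 and 1.
Eigenvectors give P = [[8, −3], [3, −1]] with P⁻¹ = [[−1, 3], [−3, 8]], and M = P·diag(−2, 1)·P⁻¹.
Then M⁹ = P·diag(−512, 1)·P⁻¹ = [[−4096, −3], [−1536, −1]] · [[−1, 3], [−3, 8]] = [[4105, −12312], [1539, −4616]].

[[4105, −12312], [1539, −4616]]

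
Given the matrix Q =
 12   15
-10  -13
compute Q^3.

tr Q = -1 and det Q = -6, so the characteristic polynomial is λ² − (-1)λ + (-6) with roots 2 and -3.
Eigenvectors give P = [[3, -1], [-2, 1]] with P⁻¹ = [[1, 1], [2, 3]], and Q = P·diag(2, -3)·P⁻¹.
Then Q^3 = P·diag(8, -27)·P⁻¹ = [[24, 27], [-16, -27]] · [[1, 1], [2, 3]] = [[78, 105], [-70, -97]].

[[78, 105], [-70, -97]]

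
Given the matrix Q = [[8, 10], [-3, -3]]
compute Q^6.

[[4054, 6650], [-1995, -3261]]

tr Q = 5 and det Q = 6, so the characteristic polynomial is λ² − (5)λ + (6) with roots 3 and 2.
Eigenvectors give P = [[-2, -5], [1, 3]] with P⁻¹ = [[-3, -5], [1, 2]], and Q = P·diag(3, 2)·P⁻¹.
Then Q^6 = P·diag(729, 64)·P⁻¹ = [[-1458, -320], [729, 192]] · [[-3, -5], [1, 2]] = [[4054, 6650], [-1995, -3261]].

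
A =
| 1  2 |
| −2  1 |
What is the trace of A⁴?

A² = [[−3, 4], [−4, −3]]
A³ = [[−11, −2], [2, −11]]
A⁴ = [[−7, −24], [24, −7]]

−14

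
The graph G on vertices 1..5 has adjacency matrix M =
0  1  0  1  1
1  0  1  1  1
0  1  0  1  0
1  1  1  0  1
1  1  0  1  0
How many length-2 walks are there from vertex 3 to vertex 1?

2

The number of length-2 walks from vertex 3 to vertex 1 is entry (3,1) of M², where M is the adjacency matrix.
M² = [[3, 2, 2, 2, 2], [2, 4, 1, 3, 2], [2, 1, 2, 1, 2], [2, 3, 1, 4, 2], [2, 2, 2, 2, 3]]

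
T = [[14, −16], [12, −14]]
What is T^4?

[[16, 0], [0, 16]]

tr T = 0 and det T = −4, so the characteristic polynomial is λ² − (0)λ + (−4) with roots 2 and −2.
Eigenvectors give P = [[4, 1], [3, 1]] with P⁻¹ = [[1, −1], [−3, 4]], and T = P·diag(2, −2)·P⁻¹.
Then T^4 = P·diag(16, 16)·P⁻¹ = [[64, 16], [48, 16]] · [[1, −1], [−3, 4]] = [[16, 0], [0, 16]].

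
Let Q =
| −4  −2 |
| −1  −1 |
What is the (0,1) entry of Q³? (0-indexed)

−46

Q² = [[18, 10], [5, 3]]
Q³ = [[−82, −46], [−23, −13]]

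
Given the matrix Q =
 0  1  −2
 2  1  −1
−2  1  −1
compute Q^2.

[[6, −1, 1], [4, 2, −4], [4, −2, 4]]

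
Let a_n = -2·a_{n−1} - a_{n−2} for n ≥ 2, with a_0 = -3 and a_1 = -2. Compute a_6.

With companion matrix Q = [[-2, -1], [1, 0]], [a_n, a_{n−1}]ᵀ = Q·[a_{n−1}, a_{n−2}]ᵀ, so [a_6, a_5]ᵀ = Q⁵·[a_1, a_0]ᵀ.
Q⁵ = [[-6, -5], [5, 4]], giving [a_6, a_5]ᵀ = [[27], [-22]].

27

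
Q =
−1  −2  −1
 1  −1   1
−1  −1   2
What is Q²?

[[0, 5, −3], [−3, −2, 0], [−2, 1, 4]]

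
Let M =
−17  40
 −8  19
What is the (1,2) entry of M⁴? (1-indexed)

800

tr M = 2 and det M = −3, so the characteristic polynomial is λ² − (2)λ + (−3) with roots −1 and 3.
Eigenvectors give P = [[5, 2], [2, 1]] with P⁻¹ = [[1, −2], [−2, 5]], and M = P·diag(−1, 3)·P⁻¹.
Then M⁴ = P·diag(1, 81)·P⁻¹ = [[5, 162], [2, 81]] · [[1, −2], [−2, 5]] = [[−319, 800], [−160, 401]].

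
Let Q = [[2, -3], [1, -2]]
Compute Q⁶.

Q² = I (check: tr Q = 0 and det Q = -1), so Q⁶ = I since 6 is even.

[[1, 0], [0, 1]]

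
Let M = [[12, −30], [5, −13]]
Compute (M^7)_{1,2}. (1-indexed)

tr M = −1 and det M = −6, so the characteristic polynomial is λ² − (−1)λ + (−6) with roots 2 and −3.
Eigenvectors give P = [[−3, 2], [−1, 1]] with P⁻¹ = [[−1, 2], [−1, 3]], and M = P·diag(2, −3)·P⁻¹.
Then M^7 = P·diag(128, −2187)·P⁻¹ = [[−384, −4374], [−128, −2187]] · [[−1, 2], [−1, 3]] = [[4758, −13890], [2315, −6817]].

−13890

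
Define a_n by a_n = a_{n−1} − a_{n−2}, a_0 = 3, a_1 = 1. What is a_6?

With companion matrix T = [[1, −1], [1, 0]], [a_n, a_{n−1}]ᵀ = T·[a_{n−1}, a_{n−2}]ᵀ, so [a_6, a_5]ᵀ = T^5·[a_1, a_0]ᵀ.
T^5 = [[0, 1], [−1, 1]], giving [a_6, a_5]ᵀ = [[3], [2]].

3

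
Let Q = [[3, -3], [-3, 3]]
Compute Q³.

Q² = [[18, -18], [-18, 18]]
Q³ = [[108, -108], [-108, 108]]

[[108, -108], [-108, 108]]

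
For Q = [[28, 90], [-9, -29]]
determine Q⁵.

[[298, 990], [-99, -329]]

tr Q = -1 and det Q = -2, so the characteristic polynomial is λ² − (-1)λ + (-2) with roots 1 and -2.
Eigenvectors give P = [[10, 3], [-3, -1]] with P⁻¹ = [[1, 3], [-3, -10]], and Q = P·diag(1, -2)·P⁻¹.
Then Q⁵ = P·diag(1, -32)·P⁻¹ = [[10, -96], [-3, 32]] · [[1, 3], [-3, -10]] = [[298, 990], [-99, -329]].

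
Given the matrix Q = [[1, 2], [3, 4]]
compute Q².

[[7, 10], [15, 22]]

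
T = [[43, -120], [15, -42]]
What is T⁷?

tr T = 1 and det T = -6, so the characteristic polynomial is λ² − (1)λ + (-6) with roots 3 and -2.
Eigenvectors give P = [[-3, 8], [-1, 3]] with P⁻¹ = [[-3, 8], [-1, 3]], and T = P·diag(3, -2)·P⁻¹.
Then T⁷ = P·diag(2187, -128)·P⁻¹ = [[-6561, -1024], [-2187, -384]] · [[-3, 8], [-1, 3]] = [[20707, -55560], [6945, -18648]].

[[20707, -55560], [6945, -18648]]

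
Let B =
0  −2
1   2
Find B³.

B² = [[−2, −4], [2, 2]]
B³ = [[−4, −4], [2, 0]]

[[−4, −4], [2, 0]]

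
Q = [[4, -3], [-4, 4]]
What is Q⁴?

Q² = [[28, -24], [-32, 28]]
Q³ = [[208, -180], [-240, 208]]
Q⁴ = [[1552, -1344], [-1792, 1552]]

[[1552, -1344], [-1792, 1552]]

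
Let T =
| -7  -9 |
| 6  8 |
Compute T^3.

tr T = 1 and det T = -2, so the characteristic polynomial is λ² − (1)λ + (-2) with roots -1 and 2.
Eigenvectors give P = [[3, -1], [-2, 1]] with P⁻¹ = [[1, 1], [2, 3]], and T = P·diag(-1, 2)·P⁻¹.
Then T^3 = P·diag(-1, 8)·P⁻¹ = [[-3, -8], [2, 8]] · [[1, 1], [2, 3]] = [[-19, -27], [18, 26]].

[[-19, -27], [18, 26]]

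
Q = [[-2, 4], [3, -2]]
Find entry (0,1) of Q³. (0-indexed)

Q² = [[16, -16], [-12, 16]]
Q³ = [[-80, 96], [72, -80]]

96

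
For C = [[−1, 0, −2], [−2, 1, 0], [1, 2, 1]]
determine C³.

[[9, −4, 2], [2, 9, 4], [−5, 2, 7]]

C² = [[−1, −4, 0], [0, 1, 4], [−4, 4, −1]]
C³ = [[9, −4, 2], [2, 9, 4], [−5, 2, 7]]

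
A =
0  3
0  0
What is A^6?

[[0, 0], [0, 0]]

A is strictly triangular, hence nilpotent: A^2 = 0, so A^6 = 0.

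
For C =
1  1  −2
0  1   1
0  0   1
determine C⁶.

C = I + N where N = [[0, 1, −2], [0, 0, 1], [0, 0, 0]] is strictly upper-triangular, so N³ = 0.
(I + N)⁶ = I + 6·N + 15·N² = [[1, 6, 3], [0, 1, 6], [0, 0, 1]].

[[1, 6, 3], [0, 1, 6], [0, 0, 1]]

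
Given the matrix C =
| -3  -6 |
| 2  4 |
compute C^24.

C² = C (a projection; rank 1, trace 1), so C^24 = C.

[[-3, -6], [2, 4]]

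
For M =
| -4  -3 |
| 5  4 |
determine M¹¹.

[[-4, -3], [5, 4]]

M² = I (check: tr M = 0 and det M = -1), so M¹¹ = M since 11 is odd.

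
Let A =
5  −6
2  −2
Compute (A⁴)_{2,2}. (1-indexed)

tr A = 3 and det A = 2, so the characteristic polynomial is λ² − (3)λ + (2) with roots 1 and 2.
Eigenvectors give P = [[−3, 2], [−2, 1]] with P⁻¹ = [[1, −2], [2, −3]], and A = P·diag(1, 2)·P⁻¹.
Then A⁴ = P·diag(1, 16)·P⁻¹ = [[−3, 32], [−2, 16]] · [[1, −2], [2, −3]] = [[61, −90], [30, −44]].

−44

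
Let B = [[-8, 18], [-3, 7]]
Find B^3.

[[-26, 54], [-9, 19]]

tr B = -1 and det B = -2, so the characteristic polynomial is λ² − (-1)λ + (-2) with roots 1 and -2.
Eigenvectors give P = [[-2, -3], [-1, -1]] with P⁻¹ = [[1, -3], [-1, 2]], and B = P·diag(1, -2)·P⁻¹.
Then B^3 = P·diag(1, -8)·P⁻¹ = [[-2, 24], [-1, 8]] · [[1, -3], [-1, 2]] = [[-26, 54], [-9, 19]].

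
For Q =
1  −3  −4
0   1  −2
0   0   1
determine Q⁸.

Q = I + N where N = [[0, −3, −4], [0, 0, −2], [0, 0, 0]] is strictly upper-triangular, so N³ = 0.
(I + N)⁸ = I + 8·N + 28·N² = [[1, −24, 136], [0, 1, −16], [0, 0, 1]].

[[1, −24, 136], [0, 1, −16], [0, 0, 1]]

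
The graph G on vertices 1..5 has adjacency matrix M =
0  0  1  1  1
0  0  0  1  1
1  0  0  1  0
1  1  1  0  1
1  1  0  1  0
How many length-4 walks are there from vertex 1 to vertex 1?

19

The number of length-4 walks from vertex 1 to vertex 1 is entry (1,1) of M⁴, where M is the adjacency matrix.
M² = [[3, 2, 1, 2, 1], [2, 2, 1, 1, 1], [1, 1, 2, 1, 2], [2, 1, 1, 4, 2], [1, 1, 2, 2, 3]]
M³ = [[4, 3, 5, 7, 7], [3, 2, 3, 6, 5], [5, 3, 2, 6, 3], [7, 6, 6, 6, 7], [7, 5, 3, 7, 4]]
M⁴ = [[19, 14, 11, 19, 14], [14, 11, 9, 13, 11], [11, 9, 11, 13, 14], [19, 13, 13, 26, 19], [14, 11, 14, 19, 19]]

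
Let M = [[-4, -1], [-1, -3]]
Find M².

[[17, 7], [7, 10]]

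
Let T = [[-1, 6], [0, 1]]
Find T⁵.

[[-1, 6], [0, 1]]

T² = I (check: tr T = 0 and det T = -1), so T⁵ = T since 5 is odd.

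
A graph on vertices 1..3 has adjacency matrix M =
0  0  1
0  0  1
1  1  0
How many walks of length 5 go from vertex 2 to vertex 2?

The number of length-5 walks from vertex 2 to vertex 2 is entry (2,2) of M⁵, where M is the adjacency matrix.
M² = [[1, 1, 0], [1, 1, 0], [0, 0, 2]]
M³ = [[0, 0, 2], [0, 0, 2], [2, 2, 0]]
M⁴ = [[2, 2, 0], [2, 2, 0], [0, 0, 4]]
M⁵ = [[0, 0, 4], [0, 0, 4], [4, 4, 0]]

0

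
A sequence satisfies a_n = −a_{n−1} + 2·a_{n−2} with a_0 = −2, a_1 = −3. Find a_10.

339

With companion matrix Q = [[−1, 2], [1, 0]], [a_n, a_{n−1}]ᵀ = Q·[a_{n−1}, a_{n−2}]ᵀ, so [a_10, a_9]ᵀ = Q⁹·[a_1, a_0]ᵀ.
Q⁹ = [[−341, 342], [171, −170]], giving [a_10, a_9]ᵀ = [[339], [−173]].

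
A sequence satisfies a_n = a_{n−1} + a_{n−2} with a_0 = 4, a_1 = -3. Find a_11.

With companion matrix T = [[1, 1], [1, 0]], [a_n, a_{n−1}]ᵀ = T·[a_{n−1}, a_{n−2}]ᵀ, so [a_11, a_10]ᵀ = T^10·[a_1, a_0]ᵀ.
T^10 = [[89, 55], [55, 34]], giving [a_11, a_10]ᵀ = [[-47], [-29]].

-47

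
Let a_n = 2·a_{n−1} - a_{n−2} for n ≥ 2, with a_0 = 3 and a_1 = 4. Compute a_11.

With companion matrix C = [[2, -1], [1, 0]], [a_n, a_{n−1}]ᵀ = C·[a_{n−1}, a_{n−2}]ᵀ, so [a_11, a_10]ᵀ = C^10·[a_1, a_0]ᵀ.
C^10 = [[11, -10], [10, -9]], giving [a_11, a_10]ᵀ = [[14], [13]].

14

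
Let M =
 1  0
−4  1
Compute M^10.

[[1, 0], [−40, 1]]

M = I + N where N = [[0, 0], [−4, 0]] is strictly lower-triangular, so N^2 = 0.
(I + N)^10 = I + 10·N = [[1, 0], [−40, 1]].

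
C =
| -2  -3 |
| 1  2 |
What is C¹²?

C² = I (check: tr C = 0 and det C = -1), so C¹² = I since 12 is even.

[[1, 0], [0, 1]]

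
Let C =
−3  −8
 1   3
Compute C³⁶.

[[1, 0], [0, 1]]

C² = I (check: tr C = 0 and det C = −1), so C³⁶ = I since 36 is even.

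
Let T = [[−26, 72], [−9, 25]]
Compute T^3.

[[−80, 216], [−27, 73]]

tr T = −1 and det T = −2, so the characteristic polynomial is λ² − (−1)λ + (−2) with roots 1 and −2.
Eigenvectors give P = [[−8, 3], [−3, 1]] with P⁻¹ = [[1, −3], [3, −8]], and T = P·diag(1, −2)·P⁻¹.
Then T^3 = P·diag(1, −8)·P⁻¹ = [[−8, −24], [−3, −8]] · [[1, −3], [3, −8]] = [[−80, 216], [−27, 73]].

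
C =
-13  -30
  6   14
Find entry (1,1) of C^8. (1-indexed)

tr C = 1 and det C = -2, so the characteristic polynomial is λ² − (1)λ + (-2) with roots -1 and 2.
Eigenvectors give P = [[5, -2], [-2, 1]] with P⁻¹ = [[1, 2], [2, 5]], and C = P·diag(-1, 2)·P⁻¹.
Then C^8 = P·diag(1, 256)·P⁻¹ = [[5, -512], [-2, 256]] · [[1, 2], [2, 5]] = [[-1019, -2550], [510, 1276]].

-1019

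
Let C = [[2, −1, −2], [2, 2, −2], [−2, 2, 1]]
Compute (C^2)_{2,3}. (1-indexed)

−10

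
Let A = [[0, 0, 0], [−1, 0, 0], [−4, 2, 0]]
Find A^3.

[[0, 0, 0], [0, 0, 0], [0, 0, 0]]

A is strictly triangular, hence nilpotent: A^3 = 0, so A^3 = 0.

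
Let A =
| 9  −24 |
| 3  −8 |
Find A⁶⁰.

[[9, −24], [3, −8]]

A² = A (a projection; rank 1, trace 1), so A⁶⁰ = A.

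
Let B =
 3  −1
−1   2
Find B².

[[10, −5], [−5, 5]]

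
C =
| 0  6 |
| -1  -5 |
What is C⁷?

tr C = -5 and det C = 6, so the characteristic polynomial is λ² − (-5)λ + (6) with roots -2 and -3.
Eigenvectors give P = [[-3, -2], [1, 1]] with P⁻¹ = [[-1, -2], [1, 3]], and C = P·diag(-2, -3)·P⁻¹.
Then C⁷ = P·diag(-128, -2187)·P⁻¹ = [[384, 4374], [-128, -2187]] · [[-1, -2], [1, 3]] = [[3990, 12354], [-2059, -6305]].

[[3990, 12354], [-2059, -6305]]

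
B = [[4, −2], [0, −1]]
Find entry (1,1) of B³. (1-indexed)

64

B² = [[16, −6], [0, 1]]
B³ = [[64, −26], [0, −1]]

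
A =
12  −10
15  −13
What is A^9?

tr A = −1 and det A = −6, so the characteristic polynomial is λ² − (−1)λ + (−6) with roots 2 and −3.
Eigenvectors give P = [[−1, 2], [−1, 3]] with P⁻¹ = [[−3, 2], [−1, 1]], and A = P·diag(2, −3)·P⁻¹.
Then A^9 = P·diag(512, −19683)·P⁻¹ = [[−512, −39366], [−512, −59049]] · [[−3, 2], [−1, 1]] = [[40902, −40390], [60585, −60073]].

[[40902, −40390], [60585, −60073]]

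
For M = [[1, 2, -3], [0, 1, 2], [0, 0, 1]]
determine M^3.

M = I + N where N = [[0, 2, -3], [0, 0, 2], [0, 0, 0]] is strictly upper-triangular, so N^3 = 0.
(I + N)^3 = I + 3·N + 3·N^2 = [[1, 6, 3], [0, 1, 6], [0, 0, 1]].

[[1, 6, 3], [0, 1, 6], [0, 0, 1]]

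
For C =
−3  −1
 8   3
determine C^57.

[[−3, −1], [8, 3]]

C² = I (check: tr C = 0 and det C = −1), so C^57 = C since 57 is odd.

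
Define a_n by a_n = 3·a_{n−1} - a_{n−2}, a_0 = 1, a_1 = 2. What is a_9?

4181

With companion matrix C = [[3, -1], [1, 0]], [a_n, a_{n−1}]ᵀ = C·[a_{n−1}, a_{n−2}]ᵀ, so [a_9, a_8]ᵀ = C⁸·[a_1, a_0]ᵀ.
C⁸ = [[2584, -987], [987, -377]], giving [a_9, a_8]ᵀ = [[4181], [1597]].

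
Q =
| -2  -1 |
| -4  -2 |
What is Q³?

[[-32, -16], [-64, -32]]

Q² = [[8, 4], [16, 8]]
Q³ = [[-32, -16], [-64, -32]]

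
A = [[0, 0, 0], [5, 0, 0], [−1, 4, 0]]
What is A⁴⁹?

[[0, 0, 0], [0, 0, 0], [0, 0, 0]]

A is strictly triangular, hence nilpotent: A³ = 0, so A⁴⁹ = 0.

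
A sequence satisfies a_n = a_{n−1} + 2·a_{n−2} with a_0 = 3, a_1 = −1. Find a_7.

83

With companion matrix C = [[1, 2], [1, 0]], [a_n, a_{n−1}]ᵀ = C·[a_{n−1}, a_{n−2}]ᵀ, so [a_7, a_6]ᵀ = C^6·[a_1, a_0]ᵀ.
C^6 = [[43, 42], [21, 22]], giving [a_7, a_6]ᵀ = [[83], [45]].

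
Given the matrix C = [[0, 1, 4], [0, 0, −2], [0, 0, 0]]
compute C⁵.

[[0, 0, 0], [0, 0, 0], [0, 0, 0]]

C is strictly triangular, hence nilpotent: C³ = 0, so C⁵ = 0.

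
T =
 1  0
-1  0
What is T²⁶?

T² = T (a projection; rank 1, trace 1), so T²⁶ = T.

[[1, 0], [-1, 0]]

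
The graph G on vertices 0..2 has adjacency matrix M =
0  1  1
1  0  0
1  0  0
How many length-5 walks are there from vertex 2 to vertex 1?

The number of length-5 walks from vertex 2 to vertex 1 is entry (2,1) of M⁵, where M is the adjacency matrix.
M² = [[2, 0, 0], [0, 1, 1], [0, 1, 1]]
M³ = [[0, 2, 2], [2, 0, 0], [2, 0, 0]]
M⁴ = [[4, 0, 0], [0, 2, 2], [0, 2, 2]]
M⁵ = [[0, 4, 4], [4, 0, 0], [4, 0, 0]]

0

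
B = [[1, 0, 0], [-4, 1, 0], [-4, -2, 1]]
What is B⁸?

B = I + N where N = [[0, 0, 0], [-4, 0, 0], [-4, -2, 0]] is strictly lower-triangular, so N³ = 0.
(I + N)⁸ = I + 8·N + 28·N² = [[1, 0, 0], [-32, 1, 0], [192, -16, 1]].

[[1, 0, 0], [-32, 1, 0], [192, -16, 1]]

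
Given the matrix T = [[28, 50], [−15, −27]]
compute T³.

[[202, 350], [−105, −183]]

tr T = 1 and det T = −6, so the characteristic polynomial is λ² − (1)λ + (−6) with roots −2 and 3.
Eigenvectors give P = [[−5, −2], [3, 1]] with P⁻¹ = [[1, 2], [−3, −5]], and T = P·diag(−2, 3)·P⁻¹.
Then T³ = P·diag(−8, 27)·P⁻¹ = [[40, −54], [−24, 27]] · [[1, 2], [−3, −5]] = [[202, 350], [−105, −183]].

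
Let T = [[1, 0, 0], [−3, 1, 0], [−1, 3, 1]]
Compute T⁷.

[[1, 0, 0], [−21, 1, 0], [−196, 21, 1]]

T = I + N where N = [[0, 0, 0], [−3, 0, 0], [−1, 3, 0]] is strictly lower-triangular, so N³ = 0.
(I + N)⁷ = I + 7·N + 21·N² = [[1, 0, 0], [−21, 1, 0], [−196, 21, 1]].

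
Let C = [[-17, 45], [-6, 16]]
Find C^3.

tr C = -1 and det C = -2, so the characteristic polynomial is λ² − (-1)λ + (-2) with roots -2 and 1.
Eigenvectors give P = [[-3, -5], [-1, -2]] with P⁻¹ = [[-2, 5], [1, -3]], and C = P·diag(-2, 1)·P⁻¹.
Then C^3 = P·diag(-8, 1)·P⁻¹ = [[24, -5], [8, -2]] · [[-2, 5], [1, -3]] = [[-53, 135], [-18, 46]].

[[-53, 135], [-18, 46]]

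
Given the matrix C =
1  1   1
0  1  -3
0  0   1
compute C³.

C = I + N where N = [[0, 1, 1], [0, 0, -3], [0, 0, 0]] is strictly upper-triangular, so N³ = 0.
(I + N)³ = I + 3·N + 3·N² = [[1, 3, -6], [0, 1, -9], [0, 0, 1]].

[[1, 3, -6], [0, 1, -9], [0, 0, 1]]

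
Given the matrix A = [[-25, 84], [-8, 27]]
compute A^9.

tr A = 2 and det A = -3, so the characteristic polynomial is λ² − (2)λ + (-3) with roots 3 and -1.
Eigenvectors give P = [[-3, -7], [-1, -2]] with P⁻¹ = [[2, -7], [-1, 3]], and A = P·diag(3, -1)·P⁻¹.
Then A^9 = P·diag(19683, -1)·P⁻¹ = [[-59049, 7], [-19683, 2]] · [[2, -7], [-1, 3]] = [[-118105, 413364], [-39368, 137787]].

[[-118105, 413364], [-39368, 137787]]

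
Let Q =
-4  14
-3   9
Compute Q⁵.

[[-1234, 2954], [-633, 1509]]

tr Q = 5 and det Q = 6, so the characteristic polynomial is λ² − (5)λ + (6) with roots 2 and 3.
Eigenvectors give P = [[7, 2], [3, 1]] with P⁻¹ = [[1, -2], [-3, 7]], and Q = P·diag(2, 3)·P⁻¹.
Then Q⁵ = P·diag(32, 243)·P⁻¹ = [[224, 486], [96, 243]] · [[1, -2], [-3, 7]] = [[-1234, 2954], [-633, 1509]].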